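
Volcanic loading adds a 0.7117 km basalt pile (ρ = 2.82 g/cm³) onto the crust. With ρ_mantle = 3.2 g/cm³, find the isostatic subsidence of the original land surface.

Subaerial loading: s = t ρ_load / ρ_m.
s = 0.7117 km × 2.82/3.2 = 0.627 km.

0.627 km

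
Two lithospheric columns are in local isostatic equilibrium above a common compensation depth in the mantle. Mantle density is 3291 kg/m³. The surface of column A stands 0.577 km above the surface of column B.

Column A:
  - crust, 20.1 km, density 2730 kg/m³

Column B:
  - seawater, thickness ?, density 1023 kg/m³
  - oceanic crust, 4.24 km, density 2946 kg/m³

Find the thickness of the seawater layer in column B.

3.49 km

Take the compensation level at the base of the deeper column (depth z_c below the surface of column A) and equate Σ ρ_i t_i down to z_c; mantle fills any gap and the z_c terms cancel.
Column A: 20.1×2730 + (z_c − 20.1)×3291
Column B: 0.577×0 + x×1023 + 4.24×2946 + (z_c − 0.577 − 4.24 − x)×3291
The z_c×3291 term appears on both sides and cancels. Collect the known terms of each column as K = Σ(ρt)_known − 3291 × (depth of known layers): K_A = 54873 − 3291×20.1 = −11276.1; K_B = 12491.04 − 3291×(0.577 + 4.24) = −3361.707.
Balance: K_A = K_B − x×(3291 − 1023), so x = (K_B − K_A)/(3291 − 1023) = 7914.39/2268 = 3.49 km.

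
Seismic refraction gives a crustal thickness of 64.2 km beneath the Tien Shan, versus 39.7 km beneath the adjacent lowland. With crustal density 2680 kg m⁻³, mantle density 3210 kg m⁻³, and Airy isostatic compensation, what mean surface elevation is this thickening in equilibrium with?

4.05 km

Excess crust Δ = 64.2 km − 39.7 km = 24.5 km, split between elevation h and root r with h + r = Δ.
Airy balance ρ_c h = (ρ_m − ρ_c) r gives r = h ρ_c/(ρ_m − ρ_c), so h (1 + ρ_c/(ρ_m − ρ_c)) = Δ, i.e. h = Δ (ρ_m − ρ_c)/ρ_m.
h = 24.5 km × 530/3210 = 4.05 km.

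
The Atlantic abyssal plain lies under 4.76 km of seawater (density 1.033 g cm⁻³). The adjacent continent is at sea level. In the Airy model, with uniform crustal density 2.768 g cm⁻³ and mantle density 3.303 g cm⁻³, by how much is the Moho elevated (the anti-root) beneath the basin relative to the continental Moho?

Isostatic balance requires: replacing crust with seawater at the top is compensated by replacing crust with mantle at the base: d (ρ_c − ρ_w) = a (ρ_m − ρ_c).
a = d (ρ_c − ρ_w)/(ρ_m − ρ_c) = 4.76 km × 1.735/0.535 = 15.4 km.

15.4 km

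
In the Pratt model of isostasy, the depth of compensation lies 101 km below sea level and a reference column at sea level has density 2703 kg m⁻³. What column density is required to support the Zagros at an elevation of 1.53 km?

2660 kg m⁻³

Pratt balance: ρ_ref D = ρ (D + h).
ρ = ρ_ref D/(D + h) = 2703 × 101 km/(101 km + 1.53 km) = 2660 kg m⁻³.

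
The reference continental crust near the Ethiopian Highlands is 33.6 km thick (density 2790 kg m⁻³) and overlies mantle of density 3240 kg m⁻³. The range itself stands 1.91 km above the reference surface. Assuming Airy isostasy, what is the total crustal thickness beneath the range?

Root depth r = h ρ_c / (ρ_m − ρ_c) = 1.91 km × 2790 / 450 = 11.84 km.
Total thickness = T + h + r = 33.6 km + 1.91 km + 11.84 km = 47.4 km.

47.4 km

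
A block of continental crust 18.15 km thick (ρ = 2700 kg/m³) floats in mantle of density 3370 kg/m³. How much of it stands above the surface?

3.61 km

Floating equilibrium: submerged depth d = t ρ_obj/ρ_fluid = 18.15 km × 2700/3370 = 14.54 km.
Freeboard = t − d = 18.15 km − 14.54 km = 3.61 km.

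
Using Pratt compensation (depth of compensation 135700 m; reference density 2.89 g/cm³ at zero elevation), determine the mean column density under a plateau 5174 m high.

2.78 g/cm³

Pratt balance: ρ_ref D = ρ (D + h).
ρ = ρ_ref D/(D + h) = 2.89 × 135700 m/(135700 m + 5174 m) = 2.78 g/cm³.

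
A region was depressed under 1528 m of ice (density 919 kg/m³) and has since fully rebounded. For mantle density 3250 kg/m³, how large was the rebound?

Removing the load lets mantle flow back in; uplift u satisfies ρ_ice t = ρ_m u.
u = t ρ_ice/ρ_m = 1528 m × 919/3250 = 432 m.

432 m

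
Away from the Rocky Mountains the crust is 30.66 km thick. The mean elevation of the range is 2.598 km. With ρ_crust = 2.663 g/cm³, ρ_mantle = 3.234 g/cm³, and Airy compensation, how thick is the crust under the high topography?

45.4 km

Root depth r = h ρ_c / (ρ_m − ρ_c) = 2.598 km × 2.663 / 0.571 = 12.12 km.
Total thickness = T + h + r = 30.66 km + 2.598 km + 12.12 km = 45.4 km.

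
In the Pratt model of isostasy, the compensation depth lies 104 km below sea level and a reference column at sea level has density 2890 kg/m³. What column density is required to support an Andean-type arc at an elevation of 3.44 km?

Pratt balance: ρ_ref D = ρ (D + h).
ρ = ρ_ref D/(D + h) = 2890 × 104 km/(104 km + 3.44 km) = 2800 kg/m³.

2800 kg/m³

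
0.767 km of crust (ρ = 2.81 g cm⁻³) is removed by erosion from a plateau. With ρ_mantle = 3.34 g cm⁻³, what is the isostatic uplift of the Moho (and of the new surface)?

Unloading: uplift u = e ρ_c/ρ_m = 0.767 km × 2.81/3.34 = 0.645 km.

0.645 km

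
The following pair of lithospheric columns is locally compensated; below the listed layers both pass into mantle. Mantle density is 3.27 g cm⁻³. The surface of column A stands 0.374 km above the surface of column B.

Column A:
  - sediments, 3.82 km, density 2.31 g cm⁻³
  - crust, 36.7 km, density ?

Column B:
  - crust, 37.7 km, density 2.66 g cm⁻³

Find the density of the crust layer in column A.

2.71 g cm⁻³

Take the compensation level at the base of the deeper column (depth z_c below the surface of column A) and equate Σ ρ_i t_i down to z_c; mantle fills any gap and the z_c terms cancel.
Column A: 3.82×2.31 + 36.7×ρ + (z_c − 40.52)×3.27
Column B: 0.374×0 + 37.7×2.66 + (z_c − 0.374 − 37.7)×3.27
The z_c×3.27 term appears on both sides and cancels. Collect the known terms of each column as K = Σ(ρt)_known − 3.27 × (depth of known layers): K_A = 8.8242 − 3.27×40.52 = −123.6762; K_B = 100.282 − 3.27×(0.374 + 37.7) = −24.21998.
Balance: K_A + 36.7×ρ = K_B, so ρ = (K_B − K_A)/36.7 = 99.4562/36.7 = 2.71 g cm⁻³.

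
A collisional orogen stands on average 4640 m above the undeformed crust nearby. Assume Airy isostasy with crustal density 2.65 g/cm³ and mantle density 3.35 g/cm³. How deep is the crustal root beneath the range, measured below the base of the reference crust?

By Archimedes' principle applied to the lithosphere: the weight of the topography is balanced by the buoyancy of the root, ρ_c h = (ρ_m − ρ_c) r.
r = h · ρ_c / (ρ_m − ρ_c) = 4640 m × 2.65 / (3.35 − 2.65) = 17600 m.

17600 m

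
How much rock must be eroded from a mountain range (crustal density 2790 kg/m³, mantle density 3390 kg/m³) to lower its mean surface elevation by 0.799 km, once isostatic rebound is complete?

Net drop Δ = e − u = e − e ρ_c/ρ_m = e (ρ_m − ρ_c)/ρ_m.
e = Δ ρ_m/(ρ_m − ρ_c) = 0.799 km × 3390/600 = 4.51 km.

4.51 km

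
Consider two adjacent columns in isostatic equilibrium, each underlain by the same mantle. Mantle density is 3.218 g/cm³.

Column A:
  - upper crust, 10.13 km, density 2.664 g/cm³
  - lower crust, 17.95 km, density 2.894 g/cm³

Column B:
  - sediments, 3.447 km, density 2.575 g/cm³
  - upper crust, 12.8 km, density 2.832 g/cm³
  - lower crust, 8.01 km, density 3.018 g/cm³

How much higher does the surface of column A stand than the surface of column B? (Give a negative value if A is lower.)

0.829 km

For any compensation level in the mantle, the mantle terms cancel and isostasy reduces to e = (Σt_A − Σt_B) − (Σ(ρt)_A − Σ(ρt)_B) / ρ_m.
Σt_A = 28.08 km; Σt_B = 24.257 km; Σ(ρt)_A = 78.93362; Σ(ρt)_B = 69.299805 (in km·g/cm³).
e = (28.08 − 24.257) − (78.93362 − 69.299805) / 3.218 = 0.829 km.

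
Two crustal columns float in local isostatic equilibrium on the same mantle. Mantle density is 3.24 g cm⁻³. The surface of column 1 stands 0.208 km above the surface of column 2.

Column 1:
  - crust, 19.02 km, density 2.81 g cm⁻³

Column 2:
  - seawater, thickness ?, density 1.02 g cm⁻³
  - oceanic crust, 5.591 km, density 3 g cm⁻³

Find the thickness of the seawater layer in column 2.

2.78 km

Take the compensation level at the base of the deeper column (depth z_c below the surface of column 1) and equate Σ ρ_i t_i down to z_c; mantle fills any gap and the z_c terms cancel.
Column 1: 19.02×2.81 + (z_c − 19.02)×3.24
Column 2: 0.208×0 + x×1.02 + 5.591×3 + (z_c − 0.208 − 5.591 − x)×3.24
The z_c×3.24 term appears on both sides and cancels. Collect the known terms of each column as K = Σ(ρt)_known − 3.24 × (depth of known layers): K_1 = 53.4462 − 3.24×19.02 = −8.1786; K_2 = 16.773 − 3.24×(0.208 + 5.591) = −2.01576.
Balance: K_1 = K_2 − x×(3.24 − 1.02), so x = (K_2 − K_1)/(3.24 − 1.02) = 6.16284/2.22 = 2.78 km.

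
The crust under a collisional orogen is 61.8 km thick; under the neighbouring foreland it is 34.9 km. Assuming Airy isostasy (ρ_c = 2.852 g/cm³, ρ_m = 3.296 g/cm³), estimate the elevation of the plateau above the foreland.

3.62 km

Excess crust Δ = 61.8 km − 34.9 km = 26.9 km, split between elevation h and root r with h + r = Δ.
Airy balance ρ_c h = (ρ_m − ρ_c) r gives r = h ρ_c/(ρ_m − ρ_c), so h (1 + ρ_c/(ρ_m − ρ_c)) = Δ, i.e. h = Δ (ρ_m − ρ_c)/ρ_m.
h = 26.9 km × 0.444/3.296 = 3.62 km.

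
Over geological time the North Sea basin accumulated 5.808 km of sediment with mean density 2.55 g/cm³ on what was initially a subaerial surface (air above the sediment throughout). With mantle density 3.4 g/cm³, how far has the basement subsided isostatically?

Subaerial load: s = t ρ_sed / ρ_m = 5.808 km × 2.55/3.4 = 4.36 km.

4.36 km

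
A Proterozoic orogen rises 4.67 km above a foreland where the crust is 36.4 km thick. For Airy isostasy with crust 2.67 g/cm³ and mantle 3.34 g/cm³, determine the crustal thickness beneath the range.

Root depth r = h ρ_c / (ρ_m − ρ_c) = 4.67 km × 2.67 / 0.67 = 18.61 km.
Total thickness = T + h + r = 36.4 km + 4.67 km + 18.61 km = 59.7 km.

59.7 km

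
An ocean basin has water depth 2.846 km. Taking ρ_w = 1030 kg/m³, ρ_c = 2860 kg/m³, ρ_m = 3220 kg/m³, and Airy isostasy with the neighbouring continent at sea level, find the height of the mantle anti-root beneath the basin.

14.5 km

Isostatic balance requires: replacing crust with seawater at the top is compensated by replacing crust with mantle at the base: d (ρ_c − ρ_w) = a (ρ_m − ρ_c).
a = d (ρ_c − ρ_w)/(ρ_m − ρ_c) = 2.846 km × 1830/360 = 14.5 km.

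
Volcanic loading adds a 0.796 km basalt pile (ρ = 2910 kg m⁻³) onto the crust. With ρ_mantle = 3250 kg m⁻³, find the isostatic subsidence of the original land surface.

Subaerial loading: s = t ρ_load / ρ_m.
s = 0.796 km × 2910/3250 = 0.713 km.

0.713 km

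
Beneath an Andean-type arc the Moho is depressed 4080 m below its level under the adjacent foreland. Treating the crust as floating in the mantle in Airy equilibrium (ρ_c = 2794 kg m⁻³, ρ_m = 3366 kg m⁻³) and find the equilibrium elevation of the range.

For local isostatic compensation: ρ_c h = (ρ_m − ρ_c) r.
h = r (ρ_m − ρ_c) / ρ_c = 4080 m × (3366 − 2794) / 2794 = 835 m.

835 m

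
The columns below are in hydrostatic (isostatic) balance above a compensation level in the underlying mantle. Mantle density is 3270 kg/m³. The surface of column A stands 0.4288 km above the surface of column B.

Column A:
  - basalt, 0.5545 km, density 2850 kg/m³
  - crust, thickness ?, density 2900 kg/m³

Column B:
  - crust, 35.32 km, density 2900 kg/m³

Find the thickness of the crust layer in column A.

38.5 km

Take the compensation level at the base of the deeper column (depth z_c below the surface of column A) and equate Σ ρ_i t_i down to z_c; mantle fills any gap and the z_c terms cancel.
Column A: 0.5545×2850 + x×2900 + (z_c − 0.5545 − x)×3270
Column B: 0.4288×0 + 35.32×2900 + (z_c − 0.4288 − 35.32)×3270
The z_c×3270 term appears on both sides and cancels. Collect the known terms of each column as K = Σ(ρt)_known − 3270 × (depth of known layers): K_A = 1580.325 − 3270×0.5545 = −232.89; K_B = 102428 − 3270×(0.4288 + 35.32) = −14470.576.
Balance: K_A − x×(3270 − 2900) = K_B, so x = (K_A − K_B)/(3270 − 2900) = 14237.7/370 = 38.5 km.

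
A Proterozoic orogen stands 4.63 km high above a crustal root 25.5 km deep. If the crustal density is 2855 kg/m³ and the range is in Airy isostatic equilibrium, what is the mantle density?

3370 kg/m³

Airy balance: ρ_c h = (ρ_m − ρ_c) r → ρ_m = ρ_c (1 + h/r).
ρ_m = 2855 × (1 + 4.63 km/25.5 km) = 3370 kg/m³.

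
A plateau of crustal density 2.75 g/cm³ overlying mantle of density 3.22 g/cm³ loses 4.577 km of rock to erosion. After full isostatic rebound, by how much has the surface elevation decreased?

0.668 km

Rebound u = e ρ_c/ρ_m = 4.577 km × 2.75/3.22 = 3.909 km.
Net surface drop = e − u = 4.577 km − 3.909 km = e (ρ_m − ρ_c)/ρ_m = 0.668 km.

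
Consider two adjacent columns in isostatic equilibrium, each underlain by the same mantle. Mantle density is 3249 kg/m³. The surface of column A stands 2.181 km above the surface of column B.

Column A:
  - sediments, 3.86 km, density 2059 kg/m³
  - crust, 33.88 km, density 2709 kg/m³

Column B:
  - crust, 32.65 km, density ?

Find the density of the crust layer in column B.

Take the compensation level at the base of the deeper column (depth z_c below the surface of column A) and equate Σ ρ_i t_i down to z_c; mantle fills any gap and the z_c terms cancel.
Column A: 3.86×2059 + 33.88×2709 + (z_c − 37.74)×3249
Column B: 2.181×0 + 32.65×ρ + (z_c − 2.181 − 32.65)×3249
The z_c×3249 term appears on both sides and cancels. Collect the known terms of each column as K = Σ(ρt)_known − 3249 × (depth of known layers): K_A = 99728.66 − 3249×37.74 = −22888.6; K_B = 0 − 3249×(2.181 + 32.65) = −113165.919.
Balance: K_A = K_B + 32.65×ρ, so ρ = (K_A − K_B)/32.65 = 90277.3/32.65 = 2770 kg/m³.

2770 kg/m³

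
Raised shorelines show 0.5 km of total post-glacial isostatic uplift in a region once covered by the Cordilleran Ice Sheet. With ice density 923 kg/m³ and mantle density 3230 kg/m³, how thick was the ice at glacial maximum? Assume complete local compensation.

1.75 km

u = t ρ_ice/ρ_m → t = u ρ_m/ρ_ice = 0.5 km × 3230/923 = 1.75 km.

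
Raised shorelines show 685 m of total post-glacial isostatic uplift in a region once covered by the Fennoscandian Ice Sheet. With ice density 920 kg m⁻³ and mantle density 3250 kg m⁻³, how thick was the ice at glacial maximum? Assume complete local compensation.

u = t ρ_ice/ρ_m → t = u ρ_m/ρ_ice = 685 m × 3250/920 = 2420 m.

2420 m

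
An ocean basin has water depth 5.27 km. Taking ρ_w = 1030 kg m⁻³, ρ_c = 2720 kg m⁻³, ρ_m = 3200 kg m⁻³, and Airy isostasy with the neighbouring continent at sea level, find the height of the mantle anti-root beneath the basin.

Balancing pressure at the compensation depth: replacing crust with seawater at the top is compensated by replacing crust with mantle at the base: d (ρ_c − ρ_w) = a (ρ_m − ρ_c).
a = d (ρ_c − ρ_w)/(ρ_m − ρ_c) = 5.27 km × 1690/480 = 18.6 km.

18.6 km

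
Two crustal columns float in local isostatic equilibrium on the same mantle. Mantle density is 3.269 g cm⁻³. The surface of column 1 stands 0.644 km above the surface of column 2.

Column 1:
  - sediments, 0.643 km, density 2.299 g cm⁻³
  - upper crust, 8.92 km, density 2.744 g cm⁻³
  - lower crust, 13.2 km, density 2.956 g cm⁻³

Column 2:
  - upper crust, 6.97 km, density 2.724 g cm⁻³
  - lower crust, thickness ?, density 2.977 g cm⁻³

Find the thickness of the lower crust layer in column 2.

Take the compensation level at the base of the deeper column (depth z_c below the surface of column 1) and equate Σ ρ_i t_i down to z_c; mantle fills any gap and the z_c terms cancel.
Column 1: 0.643×2.299 + 8.92×2.744 + 13.2×2.956 + (z_c − 22.763)×3.269
Column 2: 0.644×0 + 6.97×2.724 + x×2.977 + (z_c − 0.644 − 6.97 − x)×3.269
The z_c×3.269 term appears on both sides and cancels. Collect the known terms of each column as K = Σ(ρt)_known − 3.269 × (depth of known layers): K_1 = 64.973937 − 3.269×22.763 = −9.43831; K_2 = 18.98628 − 3.269×(0.644 + 6.97) = −5.903886.
Balance: K_1 = K_2 − x×(3.269 − 2.977), so x = (K_2 − K_1)/(3.269 − 2.977) = 3.53442/0.292 = 12.1 km.

12.1 km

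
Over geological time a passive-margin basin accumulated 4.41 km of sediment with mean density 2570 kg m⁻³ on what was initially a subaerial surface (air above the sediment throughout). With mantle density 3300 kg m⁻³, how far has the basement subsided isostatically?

Subaerial load: s = t ρ_sed / ρ_m = 4.41 km × 2570/3300 = 3.43 km.

3.43 km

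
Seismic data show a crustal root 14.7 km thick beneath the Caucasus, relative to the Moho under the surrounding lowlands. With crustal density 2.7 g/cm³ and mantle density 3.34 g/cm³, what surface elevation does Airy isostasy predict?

Isostatic balance requires: ρ_c h = (ρ_m − ρ_c) r.
h = r (ρ_m − ρ_c) / ρ_c = 14.7 km × (3.34 − 2.7) / 2.7 = 3.48 km.

3.48 km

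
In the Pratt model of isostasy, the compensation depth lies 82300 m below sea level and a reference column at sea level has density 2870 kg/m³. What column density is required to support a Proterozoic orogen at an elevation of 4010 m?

2740 kg/m³

Pratt balance: ρ_ref D = ρ (D + h).
ρ = ρ_ref D/(D + h) = 2870 × 82300 m/(82300 m + 4010 m) = 2740 kg/m³.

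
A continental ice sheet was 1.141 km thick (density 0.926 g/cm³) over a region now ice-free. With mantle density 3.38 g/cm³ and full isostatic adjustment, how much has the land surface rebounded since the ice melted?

0.313 km

Removing the load lets mantle flow back in; uplift u satisfies ρ_ice t = ρ_m u.
u = t ρ_ice/ρ_m = 1.141 km × 0.926/3.38 = 0.313 km.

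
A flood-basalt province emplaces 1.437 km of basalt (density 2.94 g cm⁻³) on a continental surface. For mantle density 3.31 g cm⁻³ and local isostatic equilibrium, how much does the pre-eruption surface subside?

Subaerial loading: s = t ρ_load / ρ_m.
s = 1.437 km × 2.94/3.31 = 1.28 km.

1.28 km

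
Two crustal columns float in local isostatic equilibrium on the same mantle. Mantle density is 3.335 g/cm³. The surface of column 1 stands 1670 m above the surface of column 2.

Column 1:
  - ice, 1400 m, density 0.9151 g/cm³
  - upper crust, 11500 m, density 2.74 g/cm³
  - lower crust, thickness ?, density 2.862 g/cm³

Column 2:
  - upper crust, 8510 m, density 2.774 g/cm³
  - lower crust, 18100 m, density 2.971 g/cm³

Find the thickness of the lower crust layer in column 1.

14200 m

Take the compensation level at the base of the deeper column (depth z_c below the surface of column 1) and equate Σ ρ_i t_i down to z_c; mantle fills any gap and the z_c terms cancel.
Column 1: 1400×0.9151 + 11500×2.74 + x×2.862 + (z_c − 12900 − x)×3.335
Column 2: 1670×0 + 8510×2.774 + 18100×2.971 + (z_c − 1670 − 26610)×3.335
The z_c×3.335 term appears on both sides and cancels. Collect the known terms of each column as K = Σ(ρt)_known − 3.335 × (depth of known layers): K_1 = 32791.14 − 3.335×12900 = −10230.36; K_2 = 77381.84 − 3.335×(1670 + 26610) = −16931.96.
Balance: K_1 − x×(3.335 − 2.862) = K_2, so x = (K_1 − K_2)/(3.335 − 2.862) = 6701.6/0.473 = 14200 m.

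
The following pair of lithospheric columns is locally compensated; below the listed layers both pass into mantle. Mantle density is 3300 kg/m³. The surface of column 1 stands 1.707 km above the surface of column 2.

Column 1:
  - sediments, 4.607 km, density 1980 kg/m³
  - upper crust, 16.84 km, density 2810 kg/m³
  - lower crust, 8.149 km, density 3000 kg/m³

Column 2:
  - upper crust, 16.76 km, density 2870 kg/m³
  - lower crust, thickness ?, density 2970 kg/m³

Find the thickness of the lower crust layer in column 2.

Take the compensation level at the base of the deeper column (depth z_c below the surface of column 1) and equate Σ ρ_i t_i down to z_c; mantle fills any gap and the z_c terms cancel.
Column 1: 4.607×1980 + 16.84×2810 + 8.149×3000 + (z_c − 29.596)×3300
Column 2: 1.707×0 + 16.76×2870 + x×2970 + (z_c − 1.707 − 16.76 − x)×3300
The z_c×3300 term appears on both sides and cancels. Collect the known terms of each column as K = Σ(ρt)_known − 3300 × (depth of known layers): K_1 = 80889.26 − 3300×29.596 = −16777.54; K_2 = 48101.2 − 3300×(1.707 + 16.76) = −12839.9.
Balance: K_1 = K_2 − x×(3300 − 2970), so x = (K_2 − K_1)/(3300 − 2970) = 3937.64/330 = 11.9 km.

11.9 km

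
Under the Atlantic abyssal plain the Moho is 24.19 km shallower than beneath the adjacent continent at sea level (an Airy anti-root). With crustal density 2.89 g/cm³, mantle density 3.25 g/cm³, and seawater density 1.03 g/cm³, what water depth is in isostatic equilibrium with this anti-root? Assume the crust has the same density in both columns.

Replacing a thickness d of crust by seawater at the top must be balanced by replacing crust with mantle at the base: d (ρ_c − ρ_w) = a (ρ_m − ρ_c).
d = a (ρ_m − ρ_c)/(ρ_c − ρ_w) = 24.19 km × 0.36/1.86 = 4.68 km.

4.68 km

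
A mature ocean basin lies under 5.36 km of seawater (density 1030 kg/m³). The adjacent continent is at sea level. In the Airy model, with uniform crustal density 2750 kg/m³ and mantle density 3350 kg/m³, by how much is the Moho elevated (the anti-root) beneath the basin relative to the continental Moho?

15.4 km

Isostatic balance requires: replacing crust with seawater at the top is compensated by replacing crust with mantle at the base: d (ρ_c − ρ_w) = a (ρ_m − ρ_c).
a = d (ρ_c − ρ_w)/(ρ_m − ρ_c) = 5.36 km × 1720/600 = 15.4 km.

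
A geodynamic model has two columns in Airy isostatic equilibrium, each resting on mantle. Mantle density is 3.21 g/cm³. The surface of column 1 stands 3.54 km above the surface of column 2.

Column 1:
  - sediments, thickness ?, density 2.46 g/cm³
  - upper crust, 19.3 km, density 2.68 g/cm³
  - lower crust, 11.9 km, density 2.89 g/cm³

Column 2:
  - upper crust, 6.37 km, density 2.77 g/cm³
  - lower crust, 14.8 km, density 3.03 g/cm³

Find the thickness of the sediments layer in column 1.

3.72 km

Take the compensation level at the base of the deeper column (depth z_c below the surface of column 1) and equate Σ ρ_i t_i down to z_c; mantle fills any gap and the z_c terms cancel.
Column 1: x×2.46 + 19.3×2.68 + 11.9×2.89 + (z_c − 31.2 − x)×3.21
Column 2: 3.54×0 + 6.37×2.77 + 14.8×3.03 + (z_c − 3.54 − 21.17)×3.21
The z_c×3.21 term appears on both sides and cancels. Collect the known terms of each column as K = Σ(ρt)_known − 3.21 × (depth of known layers): K_1 = 86.115 − 3.21×31.2 = −14.037; K_2 = 62.4889 − 3.21×(3.54 + 21.17) = −16.8302.
Balance: K_1 − x×(3.21 − 2.46) = K_2, so x = (K_1 − K_2)/(3.21 − 2.46) = 2.7932/0.75 = 3.72 km.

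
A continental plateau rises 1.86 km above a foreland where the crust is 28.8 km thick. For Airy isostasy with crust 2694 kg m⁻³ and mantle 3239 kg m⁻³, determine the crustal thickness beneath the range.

Root depth r = h ρ_c / (ρ_m − ρ_c) = 1.86 km × 2694 / 545 = 9.194 km.
Total thickness = T + h + r = 28.8 km + 1.86 km + 9.194 km = 39.9 km.

39.9 km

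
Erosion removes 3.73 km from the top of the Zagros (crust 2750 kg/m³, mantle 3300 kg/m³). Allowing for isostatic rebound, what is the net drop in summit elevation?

Rebound u = e ρ_c/ρ_m = 3.73 km × 2750/3300 = 3.108 km.
Net surface drop = e − u = 3.73 km − 3.108 km = e (ρ_m − ρ_c)/ρ_m = 0.622 km.

0.622 km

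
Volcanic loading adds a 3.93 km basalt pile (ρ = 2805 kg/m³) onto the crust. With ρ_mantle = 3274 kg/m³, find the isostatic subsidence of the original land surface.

Subaerial loading: s = t ρ_load / ρ_m.
s = 3.93 km × 2805/3274 = 3.37 km.

3.37 km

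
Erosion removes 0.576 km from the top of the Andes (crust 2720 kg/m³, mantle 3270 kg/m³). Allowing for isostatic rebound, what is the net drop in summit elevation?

Rebound u = e ρ_c/ρ_m = 0.576 km × 2720/3270 = 0.4791 km.
Net surface drop = e − u = 0.576 km − 0.4791 km = e (ρ_m − ρ_c)/ρ_m = 0.0969 km.

0.0969 km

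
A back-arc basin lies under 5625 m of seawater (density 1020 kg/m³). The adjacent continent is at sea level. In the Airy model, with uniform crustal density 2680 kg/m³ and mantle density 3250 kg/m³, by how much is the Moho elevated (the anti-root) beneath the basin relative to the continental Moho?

For local isostatic compensation: replacing crust with seawater at the top is compensated by replacing crust with mantle at the base: d (ρ_c − ρ_w) = a (ρ_m − ρ_c).
a = d (ρ_c − ρ_w)/(ρ_m − ρ_c) = 5625 m × 1660/570 = 16400 m.

16400 m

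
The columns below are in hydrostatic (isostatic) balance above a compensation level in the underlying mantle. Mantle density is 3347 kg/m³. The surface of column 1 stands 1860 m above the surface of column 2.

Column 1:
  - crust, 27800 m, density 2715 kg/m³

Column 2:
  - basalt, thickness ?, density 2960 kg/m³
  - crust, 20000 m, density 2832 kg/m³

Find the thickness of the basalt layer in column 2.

Take the compensation level at the base of the deeper column (depth z_c below the surface of column 1) and equate Σ ρ_i t_i down to z_c; mantle fills any gap and the z_c terms cancel.
Column 1: 27800×2715 + (z_c − 27800)×3347
Column 2: 1860×0 + x×2960 + 20000×2832 + (z_c − 1860 − 20000 − x)×3347
The z_c×3347 term appears on both sides and cancels. Collect the known terms of each column as K = Σ(ρt)_known − 3347 × (depth of known layers): K_1 = 75477000 − 3347×27800 = −17569600; K_2 = 56640000 − 3347×(1860 + 20000) = −16525420.
Balance: K_1 = K_2 − x×(3347 − 2960), so x = (K_2 − K_1)/(3347 − 2960) = 1044180/387 = 2700 m.

2700 m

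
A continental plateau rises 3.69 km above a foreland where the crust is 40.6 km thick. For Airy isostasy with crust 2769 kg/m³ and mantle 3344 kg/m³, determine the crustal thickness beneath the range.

Root depth r = h ρ_c / (ρ_m − ρ_c) = 3.69 km × 2769 / 575 = 17.77 km.
Total thickness = T + h + r = 40.6 km + 3.69 km + 17.77 km = 62.1 km.

62.1 km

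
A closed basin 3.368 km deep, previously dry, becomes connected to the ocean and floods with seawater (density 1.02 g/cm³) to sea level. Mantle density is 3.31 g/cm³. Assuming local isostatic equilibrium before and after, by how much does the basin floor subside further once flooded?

1.5 km

After flooding the water column is d + s deep. Its weight must equal the weight of mantle displaced by the extra subsidence s: (d + s) ρ_w = s ρ_m.
s = d ρ_w / (ρ_m − ρ_w) = 3.368 km × 1.02/(3.31 − 1.02) = 1.5 km.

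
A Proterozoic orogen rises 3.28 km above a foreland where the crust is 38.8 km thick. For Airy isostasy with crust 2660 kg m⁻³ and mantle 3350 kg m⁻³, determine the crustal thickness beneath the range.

54.7 km

Root depth r = h ρ_c / (ρ_m − ρ_c) = 3.28 km × 2660 / 690 = 12.64 km.
Total thickness = T + h + r = 38.8 km + 3.28 km + 12.64 km = 54.7 km.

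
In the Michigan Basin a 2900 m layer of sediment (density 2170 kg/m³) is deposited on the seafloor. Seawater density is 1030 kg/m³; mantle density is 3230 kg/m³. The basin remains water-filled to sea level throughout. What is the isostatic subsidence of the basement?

1500 m

Submarine loading: the sediment displaces seawater, and the subsidence is in turn flooded, so s (ρ_m − ρ_w) = t (ρ_sed − ρ_w).
s = 2900 m × (2170 − 1030) / (3230 − 1030) = 1500 m.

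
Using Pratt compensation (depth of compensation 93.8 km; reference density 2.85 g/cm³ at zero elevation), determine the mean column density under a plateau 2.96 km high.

2.76 g/cm³

Pratt balance: ρ_ref D = ρ (D + h).
ρ = ρ_ref D/(D + h) = 2.85 × 93.8 km/(93.8 km + 2.96 km) = 2.76 g/cm³.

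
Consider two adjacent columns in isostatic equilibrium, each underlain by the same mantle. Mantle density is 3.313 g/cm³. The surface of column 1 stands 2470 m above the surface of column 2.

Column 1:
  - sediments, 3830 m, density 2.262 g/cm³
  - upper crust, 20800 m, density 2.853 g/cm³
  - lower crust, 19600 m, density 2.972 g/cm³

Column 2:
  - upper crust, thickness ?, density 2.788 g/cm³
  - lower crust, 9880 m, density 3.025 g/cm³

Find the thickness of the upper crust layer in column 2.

17600 m

Take the compensation level at the base of the deeper column (depth z_c below the surface of column 1) and equate Σ ρ_i t_i down to z_c; mantle fills any gap and the z_c terms cancel.
Column 1: 3830×2.262 + 20800×2.853 + 19600×2.972 + (z_c − 44230)×3.313
Column 2: 2470×0 + x×2.788 + 9880×3.025 + (z_c − 2470 − 9880 − x)×3.313
The z_c×3.313 term appears on both sides and cancels. Collect the known terms of each column as K = Σ(ρt)_known − 3.313 × (depth of known layers): K_1 = 126257.06 − 3.313×44230 = −20276.93; K_2 = 29887 − 3.313×(2470 + 9880) = −11028.55.
Balance: K_1 = K_2 − x×(3.313 − 2.788), so x = (K_2 − K_1)/(3.313 − 2.788) = 9248.38/0.525 = 17600 m.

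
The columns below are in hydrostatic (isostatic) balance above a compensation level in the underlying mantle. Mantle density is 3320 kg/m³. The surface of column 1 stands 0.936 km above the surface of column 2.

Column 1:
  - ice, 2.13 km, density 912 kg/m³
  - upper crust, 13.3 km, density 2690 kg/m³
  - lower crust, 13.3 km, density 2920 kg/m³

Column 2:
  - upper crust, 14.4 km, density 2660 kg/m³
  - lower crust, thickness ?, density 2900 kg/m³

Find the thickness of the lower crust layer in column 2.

Take the compensation level at the base of the deeper column (depth z_c below the surface of column 1) and equate Σ ρ_i t_i down to z_c; mantle fills any gap and the z_c terms cancel.
Column 1: 2.13×912 + 13.3×2690 + 13.3×2920 + (z_c − 28.73)×3320
Column 2: 0.936×0 + 14.4×2660 + x×2900 + (z_c − 0.936 − 14.4 − x)×3320
The z_c×3320 term appears on both sides and cancels. Collect the known terms of each column as K = Σ(ρt)_known − 3320 × (depth of known layers): K_1 = 76555.56 − 3320×28.73 = −18828.04; K_2 = 38304 − 3320×(0.936 + 14.4) = −12611.52.
Balance: K_1 = K_2 − x×(3320 − 2900), so x = (K_2 − K_1)/(3320 − 2900) = 6216.52/420 = 14.8 km.

14.8 km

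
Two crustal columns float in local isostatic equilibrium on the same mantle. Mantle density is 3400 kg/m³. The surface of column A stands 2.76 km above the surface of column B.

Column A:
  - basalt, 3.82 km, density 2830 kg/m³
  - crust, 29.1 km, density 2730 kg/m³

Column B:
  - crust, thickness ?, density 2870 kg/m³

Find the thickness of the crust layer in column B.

Take the compensation level at the base of the deeper column (depth z_c below the surface of column A) and equate Σ ρ_i t_i down to z_c; mantle fills any gap and the z_c terms cancel.
Column A: 3.82×2830 + 29.1×2730 + (z_c − 32.92)×3400
Column B: 2.76×0 + x×2870 + (z_c − 2.76 − 0 − x)×3400
The z_c×3400 term appears on both sides and cancels. Collect the known terms of each column as K = Σ(ρt)_known − 3400 × (depth of known layers): K_A = 90253.6 − 3400×32.92 = −21674.4; K_B = 0 − 3400×(2.76 + 0) = −9384.
Balance: K_A = K_B − x×(3400 − 2870), so x = (K_B − K_A)/(3400 − 2870) = 12290.4/530 = 23.2 km.

23.2 km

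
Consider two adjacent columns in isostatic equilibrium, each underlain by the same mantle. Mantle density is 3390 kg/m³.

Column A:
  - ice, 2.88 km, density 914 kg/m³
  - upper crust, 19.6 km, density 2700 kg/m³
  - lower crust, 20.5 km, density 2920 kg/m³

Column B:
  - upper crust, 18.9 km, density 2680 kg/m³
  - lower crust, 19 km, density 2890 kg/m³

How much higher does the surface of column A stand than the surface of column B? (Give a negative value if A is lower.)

2.17 km

For any compensation level in the mantle, the mantle terms cancel and isostasy reduces to e = (Σt_A − Σt_B) − (Σ(ρt)_A − Σ(ρt)_B) / ρ_m.
Σt_A = 42.98 km; Σt_B = 37.9 km; Σ(ρt)_A = 115412.32; Σ(ρt)_B = 105562 (in km·kg/m³).
e = (42.98 − 37.9) − (115412.32 − 105562) / 3390 = 2.17 km.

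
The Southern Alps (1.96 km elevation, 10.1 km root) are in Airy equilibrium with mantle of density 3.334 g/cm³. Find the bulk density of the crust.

ρ_c h = (ρ_m − ρ_c) r → ρ_c (h + r) = ρ_m r → ρ_c = ρ_m r / (h + r).
ρ_c = 3.334 × 10.1 km / (1.96 km + 10.1 km) = 2.79 g/cm³.

2.79 g/cm³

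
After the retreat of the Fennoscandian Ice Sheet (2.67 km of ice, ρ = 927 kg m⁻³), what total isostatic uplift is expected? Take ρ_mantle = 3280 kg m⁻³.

0.755 km

Removing the load lets mantle flow back in; uplift u satisfies ρ_ice t = ρ_m u.
u = t ρ_ice/ρ_m = 2.67 km × 927/3280 = 0.755 km.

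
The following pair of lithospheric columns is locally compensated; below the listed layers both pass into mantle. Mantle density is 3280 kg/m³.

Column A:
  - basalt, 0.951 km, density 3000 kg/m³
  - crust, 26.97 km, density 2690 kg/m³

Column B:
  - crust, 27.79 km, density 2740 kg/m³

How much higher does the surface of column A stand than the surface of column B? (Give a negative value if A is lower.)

For any compensation level in the mantle, the mantle terms cancel and isostasy reduces to e = (Σt_A − Σt_B) − (Σ(ρt)_A − Σ(ρt)_B) / ρ_m.
Σt_A = 27.921 km; Σt_B = 27.79 km; Σ(ρt)_A = 75402.3; Σ(ρt)_B = 76144.6 (in km·kg/m³).
e = (27.921 − 27.79) − (75402.3 − 76144.6) / 3280 = 0.357 km.

0.357 km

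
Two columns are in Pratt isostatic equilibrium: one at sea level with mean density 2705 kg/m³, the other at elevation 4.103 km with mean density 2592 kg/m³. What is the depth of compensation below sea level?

ρ_ref D = ρ (D + h) → D (ρ_ref − ρ) = ρ h.
D = ρ h/(ρ_ref − ρ) = 2592 × 4.103 km/(2705 − 2592) = 94.1 km.

94.1 km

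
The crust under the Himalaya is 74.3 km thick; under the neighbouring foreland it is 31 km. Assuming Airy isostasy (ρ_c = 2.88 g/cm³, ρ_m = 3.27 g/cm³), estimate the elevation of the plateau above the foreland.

Excess crust Δ = 74.3 km − 31 km = 43.3 km, split between elevation h and root r with h + r = Δ.
Airy balance ρ_c h = (ρ_m − ρ_c) r gives r = h ρ_c/(ρ_m − ρ_c), so h (1 + ρ_c/(ρ_m − ρ_c)) = Δ, i.e. h = Δ (ρ_m − ρ_c)/ρ_m.
h = 43.3 km × 0.39/3.27 = 5.16 km.

5.16 km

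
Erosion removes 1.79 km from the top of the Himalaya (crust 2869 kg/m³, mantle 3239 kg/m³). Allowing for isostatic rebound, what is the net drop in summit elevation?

0.204 km

Rebound u = e ρ_c/ρ_m = 1.79 km × 2869/3239 = 1.586 km.
Net surface drop = e − u = 1.79 km − 1.586 km = e (ρ_m − ρ_c)/ρ_m = 0.204 km.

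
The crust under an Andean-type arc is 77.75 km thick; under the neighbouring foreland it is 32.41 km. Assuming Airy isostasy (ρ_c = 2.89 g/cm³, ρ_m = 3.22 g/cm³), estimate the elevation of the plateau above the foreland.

Excess crust Δ = 77.75 km − 32.41 km = 45.34 km, split between elevation h and root r with h + r = Δ.
Airy balance ρ_c h = (ρ_m − ρ_c) r gives r = h ρ_c/(ρ_m − ρ_c), so h (1 + ρ_c/(ρ_m − ρ_c)) = Δ, i.e. h = Δ (ρ_m − ρ_c)/ρ_m.
h = 45.34 km × 0.33/3.22 = 4.65 km.

4.65 km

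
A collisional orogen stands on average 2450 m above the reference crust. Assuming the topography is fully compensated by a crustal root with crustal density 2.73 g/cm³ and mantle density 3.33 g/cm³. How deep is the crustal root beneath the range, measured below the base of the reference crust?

In Airy isostatic equilibrium: the weight of the topography is balanced by the buoyancy of the root, ρ_c h = (ρ_m − ρ_c) r.
r = h · ρ_c / (ρ_m − ρ_c) = 2450 m × 2.73 / (3.33 − 2.73) = 11100 m.

11100 m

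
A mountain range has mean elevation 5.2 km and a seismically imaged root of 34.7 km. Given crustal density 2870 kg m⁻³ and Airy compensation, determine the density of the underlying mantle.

Airy balance: ρ_c h = (ρ_m − ρ_c) r → ρ_m = ρ_c (1 + h/r).
ρ_m = 2870 × (1 + 5.2 km/34.7 km) = 3300 kg m⁻³.

3300 kg m⁻³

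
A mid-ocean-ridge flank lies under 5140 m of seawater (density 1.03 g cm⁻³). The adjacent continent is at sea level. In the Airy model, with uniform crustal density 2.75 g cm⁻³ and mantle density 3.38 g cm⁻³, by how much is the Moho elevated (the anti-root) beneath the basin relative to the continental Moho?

For local isostatic compensation: replacing crust with seawater at the top is compensated by replacing crust with mantle at the base: d (ρ_c − ρ_w) = a (ρ_m − ρ_c).
a = d (ρ_c − ρ_w)/(ρ_m − ρ_c) = 5140 m × 1.72/0.63 = 14000 m.

14000 m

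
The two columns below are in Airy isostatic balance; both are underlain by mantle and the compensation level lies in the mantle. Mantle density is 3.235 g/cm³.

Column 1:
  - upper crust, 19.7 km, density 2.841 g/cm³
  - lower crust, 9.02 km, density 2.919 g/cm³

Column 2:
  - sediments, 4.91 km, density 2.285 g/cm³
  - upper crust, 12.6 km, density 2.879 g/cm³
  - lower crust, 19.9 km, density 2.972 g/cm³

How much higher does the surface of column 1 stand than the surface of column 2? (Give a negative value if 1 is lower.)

−1.17 km

For any compensation level in the mantle, the mantle terms cancel and isostasy reduces to e = (Σt_1 − Σt_2) − (Σ(ρt)_1 − Σ(ρt)_2) / ρ_m.
Σt_1 = 28.72 km; Σt_2 = 37.41 km; Σ(ρt)_1 = 82.29708; Σ(ρt)_2 = 106.63755 (in km·g/cm³).
e = (28.72 − 37.41) − (82.29708 − 106.63755) / 3.235 = −1.17 km.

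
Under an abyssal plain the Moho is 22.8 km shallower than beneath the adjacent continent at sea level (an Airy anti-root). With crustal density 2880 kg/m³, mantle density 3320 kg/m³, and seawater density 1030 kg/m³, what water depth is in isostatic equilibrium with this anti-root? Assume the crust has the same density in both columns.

Replacing a thickness d of crust by seawater at the top must be balanced by replacing crust with mantle at the base: d (ρ_c − ρ_w) = a (ρ_m − ρ_c).
d = a (ρ_m − ρ_c)/(ρ_c − ρ_w) = 22.8 km × 440/1850 = 5.42 km.

5.42 km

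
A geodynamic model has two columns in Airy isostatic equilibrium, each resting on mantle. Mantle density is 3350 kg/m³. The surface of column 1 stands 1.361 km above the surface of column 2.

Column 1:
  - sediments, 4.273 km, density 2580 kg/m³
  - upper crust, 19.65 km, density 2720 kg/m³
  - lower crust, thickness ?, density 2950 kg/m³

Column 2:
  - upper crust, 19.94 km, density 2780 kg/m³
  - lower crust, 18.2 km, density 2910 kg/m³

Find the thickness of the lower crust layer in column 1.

Take the compensation level at the base of the deeper column (depth z_c below the surface of column 1) and equate Σ ρ_i t_i down to z_c; mantle fills any gap and the z_c terms cancel.
Column 1: 4.273×2580 + 19.65×2720 + x×2950 + (z_c − 23.923 − x)×3350
Column 2: 1.361×0 + 19.94×2780 + 18.2×2910 + (z_c − 1.361 − 38.14)×3350
The z_c×3350 term appears on both sides and cancels. Collect the known terms of each column as K = Σ(ρt)_known − 3350 × (depth of known layers): K_1 = 64472.34 − 3350×23.923 = −15669.71; K_2 = 108395.2 − 3350×(1.361 + 38.14) = −23933.15.
Balance: K_1 − x×(3350 − 2950) = K_2, so x = (K_1 − K_2)/(3350 − 2950) = 8263.44/400 = 20.7 km.

20.7 km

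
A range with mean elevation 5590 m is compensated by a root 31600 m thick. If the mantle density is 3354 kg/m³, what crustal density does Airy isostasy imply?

ρ_c h = (ρ_m − ρ_c) r → ρ_c (h + r) = ρ_m r → ρ_c = ρ_m r / (h + r).
ρ_c = 3354 × 31600 m / (5590 m + 31600 m) = 2850 kg/m³.

2850 kg/m³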